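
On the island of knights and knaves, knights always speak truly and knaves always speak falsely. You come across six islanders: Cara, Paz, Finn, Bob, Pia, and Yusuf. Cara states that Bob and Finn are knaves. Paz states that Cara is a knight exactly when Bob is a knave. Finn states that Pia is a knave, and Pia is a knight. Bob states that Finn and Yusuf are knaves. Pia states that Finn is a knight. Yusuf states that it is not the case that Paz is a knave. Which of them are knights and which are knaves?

Cara is a knight, so "Bob and Finn are knaves" must be True — and it is.
Paz (knight): "Cara is a knight exactly when Bob is a knave" — True. ✓
Since Finn is a knave, "Pia is a knave, and Pia is a knight" needs to be false, which holds.
Bob is a knave, so "Finn and Yusuf are knaves" must be false — and it is.
As a knave, Pia's statement "Finn is a knight" should be false; it is.
As a knight, Yusuf's statement "it is not the case that Paz is a knave" should be True; it is.

Cara is a knight, Paz is a knight, Finn is a knave, Bob is a knave, Pia is a knave, and Yusuf is a knight.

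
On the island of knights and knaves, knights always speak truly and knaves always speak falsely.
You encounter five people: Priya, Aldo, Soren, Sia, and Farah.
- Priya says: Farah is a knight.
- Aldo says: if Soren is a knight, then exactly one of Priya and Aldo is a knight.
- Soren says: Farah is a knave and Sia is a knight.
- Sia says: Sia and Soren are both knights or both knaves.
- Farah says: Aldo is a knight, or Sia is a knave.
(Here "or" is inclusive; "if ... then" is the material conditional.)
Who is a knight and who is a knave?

Priya is a knave, Aldo is a knave, Soren is a knight, Sia is a knight, and Farah is a knave.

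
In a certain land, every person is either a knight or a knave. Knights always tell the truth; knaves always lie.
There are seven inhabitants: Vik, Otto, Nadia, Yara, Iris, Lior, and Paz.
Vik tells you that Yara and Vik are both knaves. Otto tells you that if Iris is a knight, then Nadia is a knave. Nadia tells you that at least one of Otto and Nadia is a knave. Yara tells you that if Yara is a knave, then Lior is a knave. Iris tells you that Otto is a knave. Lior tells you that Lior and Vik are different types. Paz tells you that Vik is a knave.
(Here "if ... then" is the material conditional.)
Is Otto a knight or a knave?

Otto is a knave.

Consistent assignments: {Vik=knave, Otto=knave, Nadia=knight, Yara=knight, Iris=knight, Lior=knight, Paz=knight}; {Vik=knave, Otto=knave, Nadia=knight, Yara=knight, Iris=knight, Lior=knave, Paz=knight}
In every consistent assignment, Otto is a knave.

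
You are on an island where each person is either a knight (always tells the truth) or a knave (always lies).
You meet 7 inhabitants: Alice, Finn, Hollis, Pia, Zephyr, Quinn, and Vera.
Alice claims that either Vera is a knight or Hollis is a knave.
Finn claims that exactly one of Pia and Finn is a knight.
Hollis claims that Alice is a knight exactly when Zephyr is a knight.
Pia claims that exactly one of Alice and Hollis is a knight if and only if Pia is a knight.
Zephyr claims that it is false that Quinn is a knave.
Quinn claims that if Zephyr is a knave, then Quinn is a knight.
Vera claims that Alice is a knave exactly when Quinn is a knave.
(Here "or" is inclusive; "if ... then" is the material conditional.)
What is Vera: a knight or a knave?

Consistent assignments: {Alice=knight, Finn=knight, Hollis=knave, Pia=knave, Zephyr=knave, Quinn=knave, Vera=knave}; {Alice=knight, Finn=knave, Hollis=knave, Pia=knave, Zephyr=knave, Quinn=knave, Vera=knave}
In every consistent assignment, Vera is a knave.

Vera is a knave.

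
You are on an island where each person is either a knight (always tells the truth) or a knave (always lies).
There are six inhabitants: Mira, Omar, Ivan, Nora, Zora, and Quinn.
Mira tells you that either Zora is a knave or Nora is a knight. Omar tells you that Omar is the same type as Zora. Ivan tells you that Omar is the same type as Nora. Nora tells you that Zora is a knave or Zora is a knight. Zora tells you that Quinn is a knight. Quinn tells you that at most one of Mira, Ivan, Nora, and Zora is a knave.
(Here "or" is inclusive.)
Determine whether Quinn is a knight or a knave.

Quinn is a knight.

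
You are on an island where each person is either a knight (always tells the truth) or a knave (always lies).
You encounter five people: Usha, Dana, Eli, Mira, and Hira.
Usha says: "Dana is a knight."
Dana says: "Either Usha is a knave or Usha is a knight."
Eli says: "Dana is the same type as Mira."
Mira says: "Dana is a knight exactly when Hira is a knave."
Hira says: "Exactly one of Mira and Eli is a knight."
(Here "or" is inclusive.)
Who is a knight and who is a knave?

Usha is a knight, Dana is a knight, Eli is a knight, Mira is a knight, and Hira is a knave.

Suppose Usha is a knave. Then Usha's statement "Dana is a knight" would have to be false. Checking the 16 ways to assign the others, none is consistent with every speaker.
(For instance, with Dana=knight, Eli=knight, Mira=knight, Hira=knave, Usha's claim "Dana is a knight" comes out true where it would need to be false.)
So Usha must be a knight, making "Dana is a knight" true. Taking Usha=knight, Dana=knight, Eli=knight, Mira=knight, Hira=knave, each remaining statement checks out:
  Dana (knight): "either Usha is a knave or Usha is a knight" — true. ✓
  Eli (knight): "Dana is the same type as Mira" — true. ✓
  Mira (knight): "Dana is a knight exactly when Hira is a knave" — true. ✓
  Hira (knave): "exactly one of Mira and Eli is a knight" — false. ✓
This is the unique consistent assignment.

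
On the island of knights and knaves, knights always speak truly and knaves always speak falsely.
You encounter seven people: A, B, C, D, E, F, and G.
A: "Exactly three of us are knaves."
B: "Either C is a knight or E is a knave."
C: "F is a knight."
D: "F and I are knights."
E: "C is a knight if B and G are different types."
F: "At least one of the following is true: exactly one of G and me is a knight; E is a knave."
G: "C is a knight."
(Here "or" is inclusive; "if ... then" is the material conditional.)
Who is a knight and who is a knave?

A is a knave, B is a knave, C is a knave, D is a knave, E is a knight, F is a knave, and G is a knave.

A (knave): "exactly three of us are knaves" — False. ✓
B is a knave, and the claim "either C is a knight or E is a knave" is indeed False.
C (knave): "F is a knight" — False. ✓
Since D is a knave, "F and I are knights" needs to be False, which holds.
E is a knight; "C is a knight if B and G are different types" is True, as required.
As a knave, F's statement "at least one of the following is true: exactly one of G and me is a knight; E is a knave" should be False; it is.
Since G is a knave, "C is a knight" needs to be False, which holds.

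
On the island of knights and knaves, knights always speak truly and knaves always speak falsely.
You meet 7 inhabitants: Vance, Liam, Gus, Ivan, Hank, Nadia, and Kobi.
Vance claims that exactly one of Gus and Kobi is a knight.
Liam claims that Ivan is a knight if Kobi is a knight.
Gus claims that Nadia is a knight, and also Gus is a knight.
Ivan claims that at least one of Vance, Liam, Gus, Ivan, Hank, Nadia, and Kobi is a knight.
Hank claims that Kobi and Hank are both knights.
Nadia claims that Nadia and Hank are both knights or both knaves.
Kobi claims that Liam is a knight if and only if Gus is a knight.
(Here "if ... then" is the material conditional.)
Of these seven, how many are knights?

The unique consistent assignment is Vance=knave, Liam=knight, Gus=knight, Ivan=knight, Hank=knight, Nadia=knight, Kobi=knight.
That has 6 knights.

6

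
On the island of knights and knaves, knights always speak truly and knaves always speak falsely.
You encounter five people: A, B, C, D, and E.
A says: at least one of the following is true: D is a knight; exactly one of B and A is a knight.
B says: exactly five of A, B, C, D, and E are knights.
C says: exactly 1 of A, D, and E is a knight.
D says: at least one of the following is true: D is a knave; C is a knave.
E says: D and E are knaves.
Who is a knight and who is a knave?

Suppose A is a knave. Then A's statement "at least one of the following is true: D is a knight; exactly one of B and A is a knight" would have to be false. Checking the 16 ways to assign the others, none is consistent with every speaker.
(For instance, with B=knave, C=knave, D=knight, E=knave, A's claim "at least one of the following is true: D is a knight; exactly one of B and A is a knight" comes out true where it would need to be false.)
So A must be a knight, making "at least one of the following is true: D is a knight; exactly one of B and A is a knight" true. Taking A=knight, B=knave, C=knave, D=knight, E=knave, each remaining statement checks out:
  B (knave): "exactly five of A, B, C, D, and E are knights" — false. ✓
  C (knave): "exactly 1 of A, D, and E is a knight" — false. ✓
  D (knight): "at least one of the following is true: D is a knave; C is a knave" — true. ✓
  E (knave): "D and E are knaves" — false. ✓
This is the unique consistent assignment.

Knights: A and D. Knaves: B, C, and E.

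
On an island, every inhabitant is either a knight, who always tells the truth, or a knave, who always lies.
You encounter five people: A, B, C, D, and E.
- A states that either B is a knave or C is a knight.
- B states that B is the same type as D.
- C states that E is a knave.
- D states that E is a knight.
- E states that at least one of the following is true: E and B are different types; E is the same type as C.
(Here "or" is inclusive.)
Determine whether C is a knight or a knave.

Consistent assignments: {A=knight, B=knave, C=knave, D=knight, E=knight}
In every consistent assignment, C is a knave.

C is a knave.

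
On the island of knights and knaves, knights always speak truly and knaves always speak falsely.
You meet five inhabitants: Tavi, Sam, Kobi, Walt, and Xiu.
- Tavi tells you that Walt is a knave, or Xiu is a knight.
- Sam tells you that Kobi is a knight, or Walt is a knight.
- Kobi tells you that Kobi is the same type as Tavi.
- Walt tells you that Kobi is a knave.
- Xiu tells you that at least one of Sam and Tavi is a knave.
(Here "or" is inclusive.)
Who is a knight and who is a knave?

Tavi is a knight, so "Walt is a knave, or Xiu is a knight" must be True — and it is.
Sam is a knight; "Kobi is a knight, or Walt is a knight" is True, as required.
Kobi is a knight, and the claim "Kobi is the same type as Tavi" is indeed True.
Walt is a knave, and the claim "Kobi is a knave" is indeed False.
As a knave, Xiu's statement "at least one of Sam and Tavi is a knave" should be False; it is.

Tavi is a knight, Sam is a knight, Kobi is a knight, Walt is a knave, and Xiu is a knave.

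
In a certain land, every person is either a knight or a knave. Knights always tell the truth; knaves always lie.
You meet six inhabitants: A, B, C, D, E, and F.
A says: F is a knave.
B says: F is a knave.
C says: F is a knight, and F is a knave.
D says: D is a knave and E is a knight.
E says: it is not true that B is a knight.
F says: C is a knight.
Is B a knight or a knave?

B is a knight.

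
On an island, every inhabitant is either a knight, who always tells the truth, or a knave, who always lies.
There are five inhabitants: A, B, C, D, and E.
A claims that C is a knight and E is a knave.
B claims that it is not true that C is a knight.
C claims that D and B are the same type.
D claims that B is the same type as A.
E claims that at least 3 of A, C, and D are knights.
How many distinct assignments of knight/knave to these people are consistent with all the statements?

Consistent assignments:
  A=knight, B=knave, C=knight, D=knave, E=knave
  A=knave, B=knight, C=knave, D=knave, E=knave

2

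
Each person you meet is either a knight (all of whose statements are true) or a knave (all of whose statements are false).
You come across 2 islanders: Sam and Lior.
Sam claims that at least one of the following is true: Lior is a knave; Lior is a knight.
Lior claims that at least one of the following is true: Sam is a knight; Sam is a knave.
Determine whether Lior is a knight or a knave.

Lior is a knight.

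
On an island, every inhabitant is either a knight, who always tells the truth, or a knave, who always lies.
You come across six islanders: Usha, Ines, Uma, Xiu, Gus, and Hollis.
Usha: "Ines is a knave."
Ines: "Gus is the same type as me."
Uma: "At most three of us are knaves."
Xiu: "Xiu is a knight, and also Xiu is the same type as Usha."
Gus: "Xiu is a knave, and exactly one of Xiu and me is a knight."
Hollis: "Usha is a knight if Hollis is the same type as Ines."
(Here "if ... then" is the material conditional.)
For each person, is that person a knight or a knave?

Knights: Usha, Uma, Gus, and Hollis. Knaves: Ines and Xiu.

As a knight, Usha's statement "Ines is a knave" should be True; it is.
Ines (knave): "Gus is the same type as me" — false. ✓
Uma is a knight; "at most three of us are knaves" is True, as required.
Since Xiu is a knave, "Xiu is a knight, and also Xiu is the same type as Usha" needs to be false, which holds.
Gus is a knight, so "Xiu is a knave, and exactly one of Xiu and me is a knight" must be True — and it is.
Hollis (knight): "Usha is a knight if Hollis is the same type as Ines" — True. ✓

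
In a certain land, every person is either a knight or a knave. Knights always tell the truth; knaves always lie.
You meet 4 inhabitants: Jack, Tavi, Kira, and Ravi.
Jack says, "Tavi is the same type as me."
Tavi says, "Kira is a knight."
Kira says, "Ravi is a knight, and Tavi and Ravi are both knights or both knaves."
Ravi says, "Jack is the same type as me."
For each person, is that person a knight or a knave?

Jack is a knight, Tavi is a knight, Kira is a knight, and Ravi is a knight.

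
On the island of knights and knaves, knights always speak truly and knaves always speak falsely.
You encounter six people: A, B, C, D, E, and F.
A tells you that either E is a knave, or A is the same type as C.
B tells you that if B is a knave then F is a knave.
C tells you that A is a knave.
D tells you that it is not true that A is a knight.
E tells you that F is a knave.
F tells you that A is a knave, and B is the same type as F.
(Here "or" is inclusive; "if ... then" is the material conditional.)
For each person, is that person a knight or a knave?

Knights: B, C, D, and E. Knaves: A and F.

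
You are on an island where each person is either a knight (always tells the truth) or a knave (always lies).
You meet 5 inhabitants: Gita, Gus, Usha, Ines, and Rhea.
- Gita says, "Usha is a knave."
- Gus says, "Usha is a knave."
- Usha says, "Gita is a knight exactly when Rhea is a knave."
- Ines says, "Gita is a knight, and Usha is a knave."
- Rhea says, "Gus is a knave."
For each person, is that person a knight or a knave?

Since Gita is a knave, "Usha is a knave" needs to be false, which holds.
Since Gus is a knave, "Usha is a knave" needs to be false, which holds.
As a knight, Usha's statement "Gita is a knight exactly when Rhea is a knave" should be true; it is.
Ines is a knave, and the claim "Gita is a knight, and Usha is a knave" is indeed false.
Rhea is a knight, so "Gus is a knave" must be true — and it is.

Knights: Usha and Rhea. Knaves: Gita, Gus, and Ines.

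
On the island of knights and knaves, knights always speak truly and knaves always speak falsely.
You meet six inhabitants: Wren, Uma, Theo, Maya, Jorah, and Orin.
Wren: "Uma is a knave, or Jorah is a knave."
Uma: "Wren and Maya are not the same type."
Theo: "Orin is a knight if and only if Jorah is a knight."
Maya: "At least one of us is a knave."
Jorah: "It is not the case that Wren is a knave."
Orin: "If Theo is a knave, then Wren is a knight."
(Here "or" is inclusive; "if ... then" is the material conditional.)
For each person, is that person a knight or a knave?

Knights: Wren, Theo, Maya, Jorah, and Orin. Knaves: Uma.

Wren is a knight, and the claim "Uma is a knave, or Jorah is a knave" is indeed true.
Uma is a knave, so "Wren and Maya are not the same type" must be False — and it is.
Theo is a knight, and the claim "Orin is a knight if and only if Jorah is a knight" is indeed true.
Maya is a knight; "at least one of us is a knave" is true, as required.
Jorah is a knight, so "it is not the case that Wren is a knave" must be true — and it is.
Orin is a knight, and the claim "if Theo is a knave, then Wren is a knight" is indeed true.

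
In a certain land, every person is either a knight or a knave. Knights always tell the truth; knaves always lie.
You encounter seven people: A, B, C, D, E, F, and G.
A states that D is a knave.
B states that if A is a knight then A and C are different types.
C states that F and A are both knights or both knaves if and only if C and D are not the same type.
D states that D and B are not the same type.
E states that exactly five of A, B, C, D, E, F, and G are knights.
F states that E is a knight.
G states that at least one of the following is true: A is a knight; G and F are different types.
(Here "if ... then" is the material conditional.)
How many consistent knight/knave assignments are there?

Consistent assignments:
  A=knight, B=knave, C=knight, D=knave, E=knight, F=knight, G=knight

1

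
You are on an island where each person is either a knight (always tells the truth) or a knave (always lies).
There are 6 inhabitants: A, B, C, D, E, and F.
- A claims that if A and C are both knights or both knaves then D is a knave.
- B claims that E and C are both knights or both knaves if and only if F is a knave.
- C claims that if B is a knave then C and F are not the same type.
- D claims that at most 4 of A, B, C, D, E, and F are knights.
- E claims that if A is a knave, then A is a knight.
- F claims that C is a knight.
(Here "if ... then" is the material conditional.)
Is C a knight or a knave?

Consistent assignments: {A=knight, B=knave, C=knave, D=knight, E=knight, F=knave}
In every consistent assignment, C is a knave.

C is a knave.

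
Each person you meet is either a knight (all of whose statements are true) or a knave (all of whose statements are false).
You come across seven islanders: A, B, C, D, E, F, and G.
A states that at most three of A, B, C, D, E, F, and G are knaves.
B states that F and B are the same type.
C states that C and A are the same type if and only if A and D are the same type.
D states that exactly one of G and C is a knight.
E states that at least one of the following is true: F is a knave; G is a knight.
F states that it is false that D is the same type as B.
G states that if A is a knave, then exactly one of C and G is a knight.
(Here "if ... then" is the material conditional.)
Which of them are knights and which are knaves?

Knights: A, D, E, F, and G. Knaves: B and C.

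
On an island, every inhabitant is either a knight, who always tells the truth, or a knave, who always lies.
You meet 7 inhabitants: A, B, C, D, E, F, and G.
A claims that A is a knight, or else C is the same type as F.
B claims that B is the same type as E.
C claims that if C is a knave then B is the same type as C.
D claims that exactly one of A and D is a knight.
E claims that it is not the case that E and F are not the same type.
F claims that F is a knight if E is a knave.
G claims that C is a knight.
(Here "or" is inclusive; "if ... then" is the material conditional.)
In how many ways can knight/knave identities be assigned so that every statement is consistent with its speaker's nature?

2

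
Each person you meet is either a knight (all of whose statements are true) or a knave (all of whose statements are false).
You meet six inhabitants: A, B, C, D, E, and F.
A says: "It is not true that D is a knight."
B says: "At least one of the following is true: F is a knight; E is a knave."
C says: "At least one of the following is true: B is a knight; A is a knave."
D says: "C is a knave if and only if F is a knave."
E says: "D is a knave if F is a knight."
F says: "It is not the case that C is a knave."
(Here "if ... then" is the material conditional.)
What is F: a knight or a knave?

F is a knight.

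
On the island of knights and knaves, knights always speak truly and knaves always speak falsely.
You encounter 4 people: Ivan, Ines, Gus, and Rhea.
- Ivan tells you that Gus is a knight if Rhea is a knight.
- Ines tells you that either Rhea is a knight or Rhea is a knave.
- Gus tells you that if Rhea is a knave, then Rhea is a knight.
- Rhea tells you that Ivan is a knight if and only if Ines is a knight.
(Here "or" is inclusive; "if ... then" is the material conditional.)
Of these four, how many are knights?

4

The unique consistent assignment is Ivan=knight, Ines=knight, Gus=knight, Rhea=knight.
That has 4 knights.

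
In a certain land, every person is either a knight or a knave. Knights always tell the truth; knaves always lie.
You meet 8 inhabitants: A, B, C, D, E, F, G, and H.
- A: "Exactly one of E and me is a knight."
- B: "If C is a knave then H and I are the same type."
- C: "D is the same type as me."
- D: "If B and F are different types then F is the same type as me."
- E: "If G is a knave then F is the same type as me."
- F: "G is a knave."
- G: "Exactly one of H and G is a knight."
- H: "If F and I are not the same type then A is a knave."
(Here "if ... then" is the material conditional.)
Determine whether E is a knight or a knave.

E is a knave.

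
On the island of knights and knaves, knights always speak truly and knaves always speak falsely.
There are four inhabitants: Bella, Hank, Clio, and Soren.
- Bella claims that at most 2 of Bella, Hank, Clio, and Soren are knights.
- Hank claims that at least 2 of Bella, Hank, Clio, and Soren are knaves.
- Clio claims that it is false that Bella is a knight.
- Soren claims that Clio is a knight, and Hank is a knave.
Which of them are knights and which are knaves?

Bella is a knight, Hank is a knight, Clio is a knave, and Soren is a knave.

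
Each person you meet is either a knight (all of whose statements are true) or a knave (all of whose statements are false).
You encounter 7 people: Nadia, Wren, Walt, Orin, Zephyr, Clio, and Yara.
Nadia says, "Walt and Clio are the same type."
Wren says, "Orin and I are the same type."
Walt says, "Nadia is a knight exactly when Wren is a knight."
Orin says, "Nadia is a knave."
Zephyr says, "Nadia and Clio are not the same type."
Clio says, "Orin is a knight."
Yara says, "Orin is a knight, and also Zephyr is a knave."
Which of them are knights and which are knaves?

Nadia is a knave, so "Walt and Clio are the same type" must be False — and it is.
Since Wren is a knight, "Orin and I are the same type" needs to be True, which holds.
Since Walt is a knave, "Nadia is a knight exactly when Wren is a knight" needs to be False, which holds.
Orin is a knight, so "Nadia is a knave" must be True — and it is.
Zephyr (knight): "Nadia and Clio are not the same type" — True. ✓
Clio is a knight; "Orin is a knight" is True, as required.
Since Yara is a knave, "Orin is a knight, and also Zephyr is a knave" needs to be False, which holds.

Nadia is a knave, Wren is a knight, Walt is a knave, Orin is a knight, Zephyr is a knight, Clio is a knight, and Yara is a knave.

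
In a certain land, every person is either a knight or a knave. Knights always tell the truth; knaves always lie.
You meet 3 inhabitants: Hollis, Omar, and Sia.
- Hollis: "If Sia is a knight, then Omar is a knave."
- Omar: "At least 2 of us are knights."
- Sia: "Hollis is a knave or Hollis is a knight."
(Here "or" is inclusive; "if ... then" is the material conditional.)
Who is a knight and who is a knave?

Hollis is a knave, so "if Sia is a knight, then Omar is a knave" must be false — and it is.
Omar is a knight, and the claim "at least 2 of us are knights" is indeed true.
Sia is a knight, so "Hollis is a knave or Hollis is a knight" must be true — and it is.

Hollis is a knave, Omar is a knight, and Sia is a knight.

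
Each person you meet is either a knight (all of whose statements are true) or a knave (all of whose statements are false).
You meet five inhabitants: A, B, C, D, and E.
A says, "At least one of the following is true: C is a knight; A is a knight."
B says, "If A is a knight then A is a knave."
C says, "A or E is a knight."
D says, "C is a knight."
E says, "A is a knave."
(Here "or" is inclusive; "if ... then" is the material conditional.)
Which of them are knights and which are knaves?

A is a knight, so "at least one of the following is true: C is a knight; A is a knight" must be true — and it is.
B (knave): "if A is a knight then A is a knave" — false. ✓
C is a knight, so "A or E is a knight" must be true — and it is.
D is a knight, so "C is a knight" must be true — and it is.
E is a knave, so "A is a knave" must be false — and it is.

A is a knight, B is a knave, C is a knight, D is a knight, and E is a knave.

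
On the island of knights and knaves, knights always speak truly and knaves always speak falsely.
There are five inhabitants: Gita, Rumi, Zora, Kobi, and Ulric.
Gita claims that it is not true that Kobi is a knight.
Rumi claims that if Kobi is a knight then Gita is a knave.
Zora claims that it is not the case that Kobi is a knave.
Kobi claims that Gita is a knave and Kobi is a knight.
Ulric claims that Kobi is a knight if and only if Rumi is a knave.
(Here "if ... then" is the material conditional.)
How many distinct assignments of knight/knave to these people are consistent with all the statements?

2

Consistent assignments:
  Gita=knight, Rumi=knight, Zora=knave, Kobi=knave, Ulric=knight
  Gita=knave, Rumi=knight, Zora=knight, Kobi=knight, Ulric=knave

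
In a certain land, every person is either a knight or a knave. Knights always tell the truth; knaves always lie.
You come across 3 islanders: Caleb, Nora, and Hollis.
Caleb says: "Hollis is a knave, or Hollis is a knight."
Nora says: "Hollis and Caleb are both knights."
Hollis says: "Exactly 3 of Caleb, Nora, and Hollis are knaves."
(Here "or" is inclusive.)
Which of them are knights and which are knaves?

Caleb is a knight, Nora is a knave, and Hollis is a knave.

Suppose Caleb is a knave. Then Caleb's statement "Hollis is a knave, or Hollis is a knight" would have to be false. Checking the 4 ways to assign the others, none is consistent with every speaker.
(For instance, with Nora=knave, Hollis=knave, Caleb's claim "Hollis is a knave, or Hollis is a knight" comes out true where it would need to be false.)
So Caleb must be a knight, making "Hollis is a knave, or Hollis is a knight" true. Taking Caleb=knight, Nora=knave, Hollis=knave, each remaining statement checks out:
  Nora (knave): "Hollis and Caleb are both knights" — false. ✓
  Hollis (knave): "exactly 3 of Caleb, Nora, and Hollis are knaves" — false. ✓
This is the unique consistent assignment.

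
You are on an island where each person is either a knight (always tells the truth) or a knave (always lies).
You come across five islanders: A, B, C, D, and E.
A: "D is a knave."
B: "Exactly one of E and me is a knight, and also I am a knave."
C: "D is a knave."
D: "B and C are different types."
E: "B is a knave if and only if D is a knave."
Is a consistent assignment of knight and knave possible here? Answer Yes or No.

No

Checking all 32 assignments, each has at least one speaker whose statement's truth value contradicts their type.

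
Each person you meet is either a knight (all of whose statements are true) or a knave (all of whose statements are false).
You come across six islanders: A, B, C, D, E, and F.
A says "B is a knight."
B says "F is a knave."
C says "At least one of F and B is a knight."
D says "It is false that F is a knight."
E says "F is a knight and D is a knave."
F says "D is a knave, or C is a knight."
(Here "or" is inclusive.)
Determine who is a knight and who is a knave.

Knights: C, E, and F. Knaves: A, B, and D.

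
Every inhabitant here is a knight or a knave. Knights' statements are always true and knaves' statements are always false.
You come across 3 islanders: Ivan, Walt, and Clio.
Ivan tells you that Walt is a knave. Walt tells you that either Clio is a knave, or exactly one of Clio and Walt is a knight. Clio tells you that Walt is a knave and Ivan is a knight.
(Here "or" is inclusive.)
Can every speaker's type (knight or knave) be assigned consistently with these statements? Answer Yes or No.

Yes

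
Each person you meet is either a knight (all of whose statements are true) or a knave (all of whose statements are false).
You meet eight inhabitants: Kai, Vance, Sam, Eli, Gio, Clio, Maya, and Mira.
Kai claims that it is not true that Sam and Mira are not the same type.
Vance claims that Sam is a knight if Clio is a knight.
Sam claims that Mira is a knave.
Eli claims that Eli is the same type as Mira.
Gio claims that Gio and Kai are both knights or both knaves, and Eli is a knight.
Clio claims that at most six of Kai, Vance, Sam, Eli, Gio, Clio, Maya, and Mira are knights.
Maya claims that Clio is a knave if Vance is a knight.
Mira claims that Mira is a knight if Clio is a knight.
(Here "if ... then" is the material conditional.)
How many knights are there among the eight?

3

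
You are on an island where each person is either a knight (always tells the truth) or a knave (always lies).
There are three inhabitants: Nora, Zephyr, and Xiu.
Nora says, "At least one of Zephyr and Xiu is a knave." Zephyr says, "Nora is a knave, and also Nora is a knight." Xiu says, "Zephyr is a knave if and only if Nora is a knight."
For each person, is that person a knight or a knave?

Suppose Nora is a knave. Then Nora's statement "at least one of Zephyr and Xiu is a knave" would have to be false. Checking the 4 ways to assign the others, none is consistent with every speaker.
(For instance, with Zephyr=knave, Xiu=knight, Nora's claim "at least one of Zephyr and Xiu is a knave" comes out true where it would need to be false.)
So Nora must be a knight, making "at least one of Zephyr and Xiu is a knave" true. Taking Nora=knight, Zephyr=knave, Xiu=knight, each remaining statement checks out:
  Zephyr (knave): "Nora is a knave, and also Nora is a knight" — false. ✓
  Xiu (knight): "Zephyr is a knave if and only if Nora is a knight" — true. ✓
This is the unique consistent assignment.

Knights: Nora and Xiu. Knaves: Zephyr.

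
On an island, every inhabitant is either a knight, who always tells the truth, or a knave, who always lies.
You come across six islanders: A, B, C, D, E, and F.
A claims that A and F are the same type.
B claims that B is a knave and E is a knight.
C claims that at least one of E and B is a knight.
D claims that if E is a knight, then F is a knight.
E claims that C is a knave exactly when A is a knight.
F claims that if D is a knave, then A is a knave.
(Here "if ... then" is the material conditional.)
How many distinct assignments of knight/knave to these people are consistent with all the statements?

Consistent assignments:
  A=knave, B=knave, C=knave, D=knight, E=knave, F=knight

1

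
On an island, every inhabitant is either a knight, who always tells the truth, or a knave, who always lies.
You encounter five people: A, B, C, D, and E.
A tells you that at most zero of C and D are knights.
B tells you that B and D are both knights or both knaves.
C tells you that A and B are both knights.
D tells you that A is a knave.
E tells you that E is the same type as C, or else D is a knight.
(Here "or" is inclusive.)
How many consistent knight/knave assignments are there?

2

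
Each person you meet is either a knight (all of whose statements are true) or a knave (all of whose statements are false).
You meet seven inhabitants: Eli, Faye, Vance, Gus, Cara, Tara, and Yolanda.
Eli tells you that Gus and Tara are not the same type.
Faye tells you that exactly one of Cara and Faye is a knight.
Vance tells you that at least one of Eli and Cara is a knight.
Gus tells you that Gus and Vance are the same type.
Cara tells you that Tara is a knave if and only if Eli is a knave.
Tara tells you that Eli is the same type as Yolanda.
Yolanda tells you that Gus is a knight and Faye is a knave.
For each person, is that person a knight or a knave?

As a knight, Eli's statement "Gus and Tara are not the same type" should be True; it is.
Faye is a knight; "exactly one of Cara and Faye is a knight" is True, as required.
Since Vance is a knight, "at least one of Eli and Cara is a knight" needs to be True, which holds.
Gus is a knight; "Gus and Vance are the same type" is True, as required.
Cara is a knave, so "Tara is a knave if and only if Eli is a knave" must be False — and it is.
Tara is a knave, and the claim "Eli is the same type as Yolanda" is indeed False.
Yolanda is a knave, and the claim "Gus is a knight and Faye is a knave" is indeed False.

Knights: Eli, Faye, Vance, and Gus. Knaves: Cara, Tara, and Yolanda.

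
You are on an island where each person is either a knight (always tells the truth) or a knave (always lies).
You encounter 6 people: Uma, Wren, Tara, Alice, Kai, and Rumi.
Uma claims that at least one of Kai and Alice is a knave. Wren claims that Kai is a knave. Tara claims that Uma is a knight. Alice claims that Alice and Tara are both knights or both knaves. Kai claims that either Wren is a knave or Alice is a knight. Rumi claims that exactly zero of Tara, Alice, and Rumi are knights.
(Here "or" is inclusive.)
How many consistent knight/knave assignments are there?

2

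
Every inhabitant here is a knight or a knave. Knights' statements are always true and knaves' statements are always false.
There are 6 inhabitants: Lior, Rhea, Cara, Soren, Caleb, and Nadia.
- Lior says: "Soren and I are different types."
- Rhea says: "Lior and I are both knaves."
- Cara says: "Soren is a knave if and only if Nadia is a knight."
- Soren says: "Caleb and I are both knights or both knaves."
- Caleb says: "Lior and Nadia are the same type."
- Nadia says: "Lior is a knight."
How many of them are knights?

The unique consistent assignment is Lior=knight, Rhea=knave, Cara=knight, Soren=knave, Caleb=knight, Nadia=knight.
That has 4 knights.

4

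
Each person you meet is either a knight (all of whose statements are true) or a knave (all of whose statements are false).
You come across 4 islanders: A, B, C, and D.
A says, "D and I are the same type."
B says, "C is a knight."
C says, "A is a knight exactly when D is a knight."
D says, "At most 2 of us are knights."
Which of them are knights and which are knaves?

Knights: D. Knaves: A, B, and C.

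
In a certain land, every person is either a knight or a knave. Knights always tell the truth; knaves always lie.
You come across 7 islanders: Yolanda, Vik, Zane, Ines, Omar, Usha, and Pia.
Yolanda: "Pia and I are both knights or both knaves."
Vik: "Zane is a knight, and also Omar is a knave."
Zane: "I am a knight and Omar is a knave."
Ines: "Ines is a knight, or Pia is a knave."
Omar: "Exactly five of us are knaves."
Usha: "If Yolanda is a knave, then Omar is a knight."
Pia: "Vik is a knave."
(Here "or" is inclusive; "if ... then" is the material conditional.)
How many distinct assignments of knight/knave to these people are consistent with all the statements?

3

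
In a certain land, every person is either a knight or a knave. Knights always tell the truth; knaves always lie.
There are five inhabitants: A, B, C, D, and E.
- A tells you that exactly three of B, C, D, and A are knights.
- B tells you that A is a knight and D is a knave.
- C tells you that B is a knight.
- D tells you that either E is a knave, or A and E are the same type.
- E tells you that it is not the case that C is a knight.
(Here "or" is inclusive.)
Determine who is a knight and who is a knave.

A is a knave, B is a knave, C is a knave, D is a knave, and E is a knight.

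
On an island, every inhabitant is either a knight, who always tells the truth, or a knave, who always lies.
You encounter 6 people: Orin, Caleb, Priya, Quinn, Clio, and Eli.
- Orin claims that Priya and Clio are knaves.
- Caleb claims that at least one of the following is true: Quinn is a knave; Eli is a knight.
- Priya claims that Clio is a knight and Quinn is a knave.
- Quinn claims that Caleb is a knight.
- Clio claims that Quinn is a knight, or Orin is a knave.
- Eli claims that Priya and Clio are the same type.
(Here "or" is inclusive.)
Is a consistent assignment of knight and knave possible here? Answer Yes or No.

No

Checking all 64 assignments, each has at least one speaker whose statement's truth value contradicts their type.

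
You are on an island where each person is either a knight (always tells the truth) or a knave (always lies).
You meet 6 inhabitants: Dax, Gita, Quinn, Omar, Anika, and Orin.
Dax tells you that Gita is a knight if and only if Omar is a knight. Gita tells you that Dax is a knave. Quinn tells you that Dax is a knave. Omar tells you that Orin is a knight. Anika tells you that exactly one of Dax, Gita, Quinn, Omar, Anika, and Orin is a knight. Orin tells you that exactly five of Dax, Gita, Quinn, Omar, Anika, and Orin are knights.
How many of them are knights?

2

The unique consistent assignment is Dax=knave, Gita=knight, Quinn=knight, Omar=knave, Anika=knave, Orin=knave.
That has 2 knights.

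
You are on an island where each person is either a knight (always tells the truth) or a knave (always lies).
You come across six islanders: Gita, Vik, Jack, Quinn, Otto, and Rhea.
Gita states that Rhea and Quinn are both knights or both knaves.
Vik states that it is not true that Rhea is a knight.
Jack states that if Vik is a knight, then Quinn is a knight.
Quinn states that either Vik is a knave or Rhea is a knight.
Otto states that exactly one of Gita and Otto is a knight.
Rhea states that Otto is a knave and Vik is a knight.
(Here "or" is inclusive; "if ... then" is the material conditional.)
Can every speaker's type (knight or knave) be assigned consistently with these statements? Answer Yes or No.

No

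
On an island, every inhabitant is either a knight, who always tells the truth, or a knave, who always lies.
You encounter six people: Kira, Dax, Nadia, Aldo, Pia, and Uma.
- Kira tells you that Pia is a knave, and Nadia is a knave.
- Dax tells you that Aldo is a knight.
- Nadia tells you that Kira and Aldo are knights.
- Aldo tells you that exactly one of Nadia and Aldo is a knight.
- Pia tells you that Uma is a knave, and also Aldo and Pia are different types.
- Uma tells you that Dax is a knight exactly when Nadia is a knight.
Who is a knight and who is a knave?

Kira is a knight; "Pia is a knave, and Nadia is a knave" is True, as required.
As a knave, Dax's statement "Aldo is a knight" should be false; it is.
Since Nadia is a knave, "Kira and Aldo are knights" needs to be false, which holds.
Aldo (knave): "exactly one of Nadia and Aldo is a knight" — false. ✓
Pia is a knave, so "Uma is a knave, and also Aldo and Pia are different types" must be false — and it is.
Uma is a knight, so "Dax is a knight exactly when Nadia is a knight" must be True — and it is.

Knights: Kira and Uma. Knaves: Dax, Nadia, Aldo, and Pia.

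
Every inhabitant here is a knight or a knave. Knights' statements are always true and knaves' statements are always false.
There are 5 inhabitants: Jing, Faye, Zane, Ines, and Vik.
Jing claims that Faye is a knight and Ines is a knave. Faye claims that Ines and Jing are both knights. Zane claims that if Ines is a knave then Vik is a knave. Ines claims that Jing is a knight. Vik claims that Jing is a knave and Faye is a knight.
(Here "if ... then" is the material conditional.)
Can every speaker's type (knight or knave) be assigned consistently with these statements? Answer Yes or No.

One consistent assignment: Jing=knave, Faye=knave, Zane=knight, Ines=knave, Vik=knave.

Yes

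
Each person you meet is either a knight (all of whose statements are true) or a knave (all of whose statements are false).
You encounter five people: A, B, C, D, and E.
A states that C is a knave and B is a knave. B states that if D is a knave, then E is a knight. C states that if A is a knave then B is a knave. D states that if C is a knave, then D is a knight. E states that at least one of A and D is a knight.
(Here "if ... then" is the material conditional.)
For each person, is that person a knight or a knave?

A is a knave, B is a knight, C is a knave, D is a knight, and E is a knight.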